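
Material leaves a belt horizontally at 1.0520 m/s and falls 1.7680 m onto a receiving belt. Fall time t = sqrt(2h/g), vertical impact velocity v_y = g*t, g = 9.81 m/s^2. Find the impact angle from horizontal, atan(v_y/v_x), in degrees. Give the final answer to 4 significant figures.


t = sqrt(2*1.7680/9.81) = 0.600374 s
v_y = 9.81 * 0.600374 = 5.88967 m/s
angle = atan(5.88967 / 1.0520) = 79.87 deg


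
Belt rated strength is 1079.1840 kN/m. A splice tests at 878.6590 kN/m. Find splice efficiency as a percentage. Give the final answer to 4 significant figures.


Eff = 878.6590 / 1079.1840 * 100
Eff = 81.42 %


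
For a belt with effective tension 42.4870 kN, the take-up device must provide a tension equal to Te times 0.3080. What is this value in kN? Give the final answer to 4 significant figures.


T_tu = 42.4870 * 0.3080
T_tu = 13.09 kN


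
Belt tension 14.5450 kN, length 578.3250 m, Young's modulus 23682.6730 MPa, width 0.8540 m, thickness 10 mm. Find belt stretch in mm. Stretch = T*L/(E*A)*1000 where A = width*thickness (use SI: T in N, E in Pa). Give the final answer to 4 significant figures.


A = 0.8540 * 0.01 = 0.00854 m^2
Stretch = 14.5450*1000 * 578.3250 / (23682.6730e6 * 0.00854) * 1000
Stretch = 41.59 mm


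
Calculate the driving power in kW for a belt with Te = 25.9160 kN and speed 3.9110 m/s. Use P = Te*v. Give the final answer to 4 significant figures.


P = Te * v = 25.9160 * 3.9110
P = 101.4 kW


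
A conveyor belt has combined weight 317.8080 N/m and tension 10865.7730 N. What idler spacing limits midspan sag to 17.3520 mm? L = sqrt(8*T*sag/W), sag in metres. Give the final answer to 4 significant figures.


sag = 17.3520/1000 = 0.017352 m
L = sqrt(8 * 10865.7730 * 0.017352 / 317.8080)
L = 2.179 m


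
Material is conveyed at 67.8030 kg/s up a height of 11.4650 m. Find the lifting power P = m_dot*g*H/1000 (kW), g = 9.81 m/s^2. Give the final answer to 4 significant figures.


P = 67.8030 * 9.81 * 11.4650 / 1000
P = 7.626 kW


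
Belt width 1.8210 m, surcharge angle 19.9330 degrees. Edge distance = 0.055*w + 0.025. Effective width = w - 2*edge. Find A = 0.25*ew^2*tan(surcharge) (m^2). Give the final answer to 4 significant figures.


edge = 0.055*1.8210 + 0.025 = 0.125155 m
ew = 1.8210 - 2*0.125155 = 1.57069 m
A = 0.25 * 1.57069^2 * tan(19.9330 deg)
A = 0.2237 m^2


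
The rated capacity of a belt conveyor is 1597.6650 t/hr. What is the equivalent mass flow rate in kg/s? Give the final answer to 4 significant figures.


m_dot = 1597.6650 * 1000 / 3600
m_dot = 443.8 kg/s


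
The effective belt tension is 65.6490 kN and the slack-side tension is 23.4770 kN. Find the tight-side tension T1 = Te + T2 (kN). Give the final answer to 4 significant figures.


T1 = Te + T2 = 65.6490 + 23.4770
T1 = 89.13 kN


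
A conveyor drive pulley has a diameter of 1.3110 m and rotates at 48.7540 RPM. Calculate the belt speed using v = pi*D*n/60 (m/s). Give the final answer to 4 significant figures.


v = pi * 1.3110 * 48.7540 / 60
v = 3.347 m/s


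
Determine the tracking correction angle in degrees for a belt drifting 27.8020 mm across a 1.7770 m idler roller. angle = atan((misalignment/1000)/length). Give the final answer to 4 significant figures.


misalign_m = 27.8020 / 1000 = 0.027802 m
angle = atan(0.027802 / 1.7770)
angle = 0.8963 deg


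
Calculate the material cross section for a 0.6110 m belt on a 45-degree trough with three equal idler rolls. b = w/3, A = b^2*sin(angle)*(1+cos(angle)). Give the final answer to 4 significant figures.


b = 0.6110/3 = 0.203667 m
A = 0.203667^2 * sin(45 deg) * (1 + cos(45 deg))
A = 0.05007 m^2


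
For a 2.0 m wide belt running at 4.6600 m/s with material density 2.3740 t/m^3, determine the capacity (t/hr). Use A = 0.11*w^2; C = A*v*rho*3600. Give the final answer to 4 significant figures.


A = 0.11 * 2.0^2 = 0.44 m^2
C = 0.44 * 4.6600 * 2.3740 * 3600
C = 17520 t/hr


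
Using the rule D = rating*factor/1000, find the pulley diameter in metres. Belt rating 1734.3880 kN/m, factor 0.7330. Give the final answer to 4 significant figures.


D = 1734.3880 * 0.7330 / 1000
D = 1.271 m


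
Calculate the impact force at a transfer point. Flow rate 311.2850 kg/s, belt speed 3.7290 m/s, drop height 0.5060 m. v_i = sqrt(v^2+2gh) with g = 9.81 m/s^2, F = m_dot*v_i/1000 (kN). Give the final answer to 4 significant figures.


v_i = sqrt(3.7290^2 + 2*9.81*0.5060) = 4.88192 m/s
F = 311.2850 * 4.88192 / 1000
F = 1.520 kN


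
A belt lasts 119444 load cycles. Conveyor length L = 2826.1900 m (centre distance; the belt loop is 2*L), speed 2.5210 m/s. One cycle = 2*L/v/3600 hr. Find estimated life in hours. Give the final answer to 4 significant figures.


cycle_time = 2 * 2826.1900 / 2.5210 / 3600 = 0.622811 hr
life = 119444 * 0.622811 = 74390 hours


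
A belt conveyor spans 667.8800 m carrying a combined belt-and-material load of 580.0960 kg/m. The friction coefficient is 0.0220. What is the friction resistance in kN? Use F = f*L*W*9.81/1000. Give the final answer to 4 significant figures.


F = 0.0220 * 667.8800 * 580.0960 * 9.81 / 1000
F = 83.62 kN


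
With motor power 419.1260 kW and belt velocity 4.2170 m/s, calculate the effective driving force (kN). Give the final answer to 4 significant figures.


Te = P / v = 419.1260 / 4.2170
Te = 99.39 kN


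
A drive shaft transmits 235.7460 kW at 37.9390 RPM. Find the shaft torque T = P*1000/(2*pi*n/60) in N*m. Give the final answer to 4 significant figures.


omega = 2*pi*37.9390/60 = 3.97296 rad/s
T = 235.7460*1000 / 3.97296
T = 59340 N*m


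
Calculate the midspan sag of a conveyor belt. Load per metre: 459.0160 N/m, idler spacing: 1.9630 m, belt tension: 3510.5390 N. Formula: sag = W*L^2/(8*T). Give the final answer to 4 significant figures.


sag = 459.0160 * 1.9630^2 / (8 * 3510.5390)
sag = 0.06298 m


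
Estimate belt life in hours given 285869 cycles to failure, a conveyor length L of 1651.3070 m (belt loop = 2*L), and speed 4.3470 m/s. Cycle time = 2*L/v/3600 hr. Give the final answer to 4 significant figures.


cycle_time = 2 * 1651.3070 / 4.3470 / 3600 = 0.21104 hr
life = 285869 * 0.21104 = 60330 hours


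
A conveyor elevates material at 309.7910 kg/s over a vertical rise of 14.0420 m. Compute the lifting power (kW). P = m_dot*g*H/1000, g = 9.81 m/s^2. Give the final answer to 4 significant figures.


P = 309.7910 * 9.81 * 14.0420 / 1000
P = 42.67 kW


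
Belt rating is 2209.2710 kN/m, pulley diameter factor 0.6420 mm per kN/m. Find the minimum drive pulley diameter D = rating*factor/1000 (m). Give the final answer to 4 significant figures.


D = 2209.2710 * 0.6420 / 1000
D = 1.418 m


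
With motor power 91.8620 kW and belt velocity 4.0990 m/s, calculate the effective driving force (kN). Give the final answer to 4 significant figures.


Te = P / v = 91.8620 / 4.0990
Te = 22.41 kN


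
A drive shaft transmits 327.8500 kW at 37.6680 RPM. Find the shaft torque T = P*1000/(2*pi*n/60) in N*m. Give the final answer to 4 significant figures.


omega = 2*pi*37.6680/60 = 3.94458 rad/s
T = 327.8500*1000 / 3.94458
T = 83110 N*m


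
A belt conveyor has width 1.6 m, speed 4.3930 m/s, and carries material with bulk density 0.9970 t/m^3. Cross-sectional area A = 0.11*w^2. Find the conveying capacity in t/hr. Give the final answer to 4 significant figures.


A = 0.11 * 1.6^2 = 0.2816 m^2
C = 0.2816 * 4.3930 * 0.9970 * 3600
C = 4440 t/hr


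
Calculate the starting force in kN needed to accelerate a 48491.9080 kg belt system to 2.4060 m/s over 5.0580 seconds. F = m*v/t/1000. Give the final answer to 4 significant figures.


F = 48491.9080 * 2.4060 / 5.0580 / 1000
F = 23.07 kN


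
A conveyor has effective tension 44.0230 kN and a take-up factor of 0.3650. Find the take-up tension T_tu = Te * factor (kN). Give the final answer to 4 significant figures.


T_tu = 44.0230 * 0.3650
T_tu = 16.07 kN


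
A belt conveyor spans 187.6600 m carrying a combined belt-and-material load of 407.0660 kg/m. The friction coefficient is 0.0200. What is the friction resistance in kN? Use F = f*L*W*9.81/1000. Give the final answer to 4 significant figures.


F = 0.0200 * 187.6600 * 407.0660 * 9.81 / 1000
F = 14.99 kN


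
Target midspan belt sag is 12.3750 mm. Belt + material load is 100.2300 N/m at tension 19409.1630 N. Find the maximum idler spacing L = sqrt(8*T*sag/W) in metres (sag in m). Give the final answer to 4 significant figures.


sag = 12.3750/1000 = 0.012375 m
L = sqrt(8 * 19409.1630 * 0.012375 / 100.2300)
L = 4.378 m


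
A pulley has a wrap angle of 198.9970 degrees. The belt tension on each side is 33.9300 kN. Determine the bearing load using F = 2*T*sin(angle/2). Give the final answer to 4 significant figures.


F = 2 * 33.9300 * sin(198.9970/2 deg)
F = 66.93 kN


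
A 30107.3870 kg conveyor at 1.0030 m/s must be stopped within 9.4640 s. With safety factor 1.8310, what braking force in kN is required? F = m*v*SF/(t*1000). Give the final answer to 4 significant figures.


F = 30107.3870 * 1.0030 / 9.4640 * 1.8310 / 1000
F = 5.842 kN


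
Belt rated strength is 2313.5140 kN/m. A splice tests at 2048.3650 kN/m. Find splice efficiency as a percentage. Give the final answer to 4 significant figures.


Eff = 2048.3650 / 2313.5140 * 100
Eff = 88.54 %


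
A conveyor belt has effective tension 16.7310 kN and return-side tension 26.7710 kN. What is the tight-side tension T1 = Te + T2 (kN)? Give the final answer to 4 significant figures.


T1 = Te + T2 = 16.7310 + 26.7710
T1 = 43.50 kN


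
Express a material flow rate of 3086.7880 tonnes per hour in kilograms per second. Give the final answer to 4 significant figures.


m_dot = 3086.7880 * 1000 / 3600
m_dot = 857.4 kg/s


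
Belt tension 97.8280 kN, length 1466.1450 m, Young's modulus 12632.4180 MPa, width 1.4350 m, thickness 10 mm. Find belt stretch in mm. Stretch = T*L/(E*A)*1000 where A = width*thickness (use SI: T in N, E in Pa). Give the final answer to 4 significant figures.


A = 1.4350 * 0.01 = 0.01435 m^2
Stretch = 97.8280*1000 * 1466.1450 / (12632.4180e6 * 0.01435) * 1000
Stretch = 791.2 mm


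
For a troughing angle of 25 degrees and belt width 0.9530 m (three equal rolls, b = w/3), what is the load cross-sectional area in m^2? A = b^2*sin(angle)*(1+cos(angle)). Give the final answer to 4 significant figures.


b = 0.9530/3 = 0.317667 m
A = 0.317667^2 * sin(25 deg) * (1 + cos(25 deg))
A = 0.08130 m^2


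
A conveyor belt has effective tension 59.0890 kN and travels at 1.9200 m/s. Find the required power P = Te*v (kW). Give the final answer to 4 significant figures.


P = Te * v = 59.0890 * 1.9200
P = 113.5 kW


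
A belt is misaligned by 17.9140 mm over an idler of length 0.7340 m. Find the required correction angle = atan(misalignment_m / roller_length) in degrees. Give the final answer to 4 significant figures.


misalign_m = 17.9140 / 1000 = 0.017914 m
angle = atan(0.017914 / 0.7340)
angle = 1.398 deg


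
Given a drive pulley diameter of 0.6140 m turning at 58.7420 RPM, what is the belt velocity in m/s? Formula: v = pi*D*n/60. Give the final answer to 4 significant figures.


v = pi * 0.6140 * 58.7420 / 60
v = 1.888 m/s


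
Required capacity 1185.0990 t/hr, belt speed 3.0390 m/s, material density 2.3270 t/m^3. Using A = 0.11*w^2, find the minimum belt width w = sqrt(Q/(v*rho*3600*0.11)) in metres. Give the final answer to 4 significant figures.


A_req = 1185.0990 / (3.0390 * 2.3270 * 3600) = 0.0465506 m^2
w = sqrt(0.0465506 / 0.11)
w = 0.6505 m


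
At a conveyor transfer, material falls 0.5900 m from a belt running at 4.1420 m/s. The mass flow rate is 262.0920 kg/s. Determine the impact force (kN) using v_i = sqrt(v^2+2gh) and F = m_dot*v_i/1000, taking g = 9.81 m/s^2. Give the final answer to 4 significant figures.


v_i = sqrt(4.1420^2 + 2*9.81*0.5900) = 5.36022 m/s
F = 262.0920 * 5.36022 / 1000
F = 1.405 kN


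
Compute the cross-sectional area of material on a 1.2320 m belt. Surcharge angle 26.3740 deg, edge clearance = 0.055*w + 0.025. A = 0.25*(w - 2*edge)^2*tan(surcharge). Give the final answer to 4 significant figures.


edge = 0.055*1.2320 + 0.025 = 0.09276 m
ew = 1.2320 - 2*0.09276 = 1.04648 m
A = 0.25 * 1.04648^2 * tan(26.3740 deg)
A = 0.1358 m^2


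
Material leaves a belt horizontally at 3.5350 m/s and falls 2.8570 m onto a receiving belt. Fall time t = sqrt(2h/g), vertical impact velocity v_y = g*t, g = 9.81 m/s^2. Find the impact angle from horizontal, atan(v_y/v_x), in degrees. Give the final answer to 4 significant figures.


t = sqrt(2*2.8570/9.81) = 0.763195 s
v_y = 9.81 * 0.763195 = 7.48694 m/s
angle = atan(7.48694 / 3.5350) = 64.73 deg


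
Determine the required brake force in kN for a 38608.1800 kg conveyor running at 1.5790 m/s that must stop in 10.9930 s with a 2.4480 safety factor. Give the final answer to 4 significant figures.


F = 38608.1800 * 1.5790 / 10.9930 * 2.4480 / 1000
F = 13.58 kN


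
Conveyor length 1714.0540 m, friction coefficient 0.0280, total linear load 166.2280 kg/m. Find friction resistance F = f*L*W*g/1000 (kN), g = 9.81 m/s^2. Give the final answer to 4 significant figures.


F = 0.0280 * 1714.0540 * 166.2280 * 9.81 / 1000
F = 78.26 kN


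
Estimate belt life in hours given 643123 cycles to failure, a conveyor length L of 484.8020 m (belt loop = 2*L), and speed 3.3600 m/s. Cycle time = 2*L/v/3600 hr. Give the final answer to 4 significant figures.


cycle_time = 2 * 484.8020 / 3.3600 / 3600 = 0.0801591 hr
life = 643123 * 0.0801591 = 51550 hours


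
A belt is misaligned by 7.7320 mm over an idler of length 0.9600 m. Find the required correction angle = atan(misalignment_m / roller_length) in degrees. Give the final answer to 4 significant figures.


misalign_m = 7.7320 / 1000 = 0.007732 m
angle = atan(0.007732 / 0.9600)
angle = 0.4615 deg


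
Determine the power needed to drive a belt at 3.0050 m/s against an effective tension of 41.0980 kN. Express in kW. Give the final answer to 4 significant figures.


P = Te * v = 41.0980 * 3.0050
P = 123.5 kW


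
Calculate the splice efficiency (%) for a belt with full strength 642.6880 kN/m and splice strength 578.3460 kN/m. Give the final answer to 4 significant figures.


Eff = 578.3460 / 642.6880 * 100
Eff = 89.99 %


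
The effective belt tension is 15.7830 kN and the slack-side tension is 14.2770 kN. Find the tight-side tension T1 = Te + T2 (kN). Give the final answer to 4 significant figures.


T1 = Te + T2 = 15.7830 + 14.2770
T1 = 30.06 kN


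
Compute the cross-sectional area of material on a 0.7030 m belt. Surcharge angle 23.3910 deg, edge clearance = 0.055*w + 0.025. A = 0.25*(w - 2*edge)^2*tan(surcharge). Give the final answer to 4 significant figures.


edge = 0.055*0.7030 + 0.025 = 0.063665 m
ew = 0.7030 - 2*0.063665 = 0.57567 m
A = 0.25 * 0.57567^2 * tan(23.3910 deg)
A = 0.03584 m^2


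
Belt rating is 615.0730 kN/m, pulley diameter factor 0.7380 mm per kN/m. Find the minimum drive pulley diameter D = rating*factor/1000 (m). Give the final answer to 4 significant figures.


D = 615.0730 * 0.7380 / 1000
D = 0.4539 m


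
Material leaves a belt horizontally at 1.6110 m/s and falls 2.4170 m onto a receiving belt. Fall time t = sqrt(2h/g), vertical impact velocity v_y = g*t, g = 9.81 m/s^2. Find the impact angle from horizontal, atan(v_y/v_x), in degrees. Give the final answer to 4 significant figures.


t = sqrt(2*2.4170/9.81) = 0.70197 s
v_y = 9.81 * 0.70197 = 6.88633 m/s
angle = atan(6.88633 / 1.6110) = 76.83 deg


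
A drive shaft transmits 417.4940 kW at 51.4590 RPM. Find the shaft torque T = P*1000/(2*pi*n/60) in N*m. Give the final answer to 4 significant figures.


omega = 2*pi*51.4590/60 = 5.38877 rad/s
T = 417.4940*1000 / 5.38877
T = 77470 N*m


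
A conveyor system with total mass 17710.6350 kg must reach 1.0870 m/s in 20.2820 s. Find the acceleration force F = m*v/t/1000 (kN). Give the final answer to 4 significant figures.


F = 17710.6350 * 1.0870 / 20.2820 / 1000
F = 0.9492 kN


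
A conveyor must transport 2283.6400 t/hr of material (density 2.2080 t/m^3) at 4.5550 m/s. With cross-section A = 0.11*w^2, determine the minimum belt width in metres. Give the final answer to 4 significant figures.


A_req = 2283.6400 / (4.5550 * 2.2080 * 3600) = 0.0630722 m^2
w = sqrt(0.0630722 / 0.11)
w = 0.7572 m


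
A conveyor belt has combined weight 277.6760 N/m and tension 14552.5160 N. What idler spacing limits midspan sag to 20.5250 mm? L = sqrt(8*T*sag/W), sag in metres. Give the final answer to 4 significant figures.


sag = 20.5250/1000 = 0.020525 m
L = sqrt(8 * 14552.5160 * 0.020525 / 277.6760)
L = 2.934 m


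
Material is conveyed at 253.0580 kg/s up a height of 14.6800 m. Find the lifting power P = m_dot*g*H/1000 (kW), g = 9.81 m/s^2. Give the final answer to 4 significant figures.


P = 253.0580 * 9.81 * 14.6800 / 1000
P = 36.44 kW


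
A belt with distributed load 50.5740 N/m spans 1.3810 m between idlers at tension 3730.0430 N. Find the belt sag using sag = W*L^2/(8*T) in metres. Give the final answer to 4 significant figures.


sag = 50.5740 * 1.3810^2 / (8 * 3730.0430)
sag = 0.003232 m


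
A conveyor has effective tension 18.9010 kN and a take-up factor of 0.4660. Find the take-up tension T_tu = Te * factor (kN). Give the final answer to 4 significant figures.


T_tu = 18.9010 * 0.4660
T_tu = 8.808 kN


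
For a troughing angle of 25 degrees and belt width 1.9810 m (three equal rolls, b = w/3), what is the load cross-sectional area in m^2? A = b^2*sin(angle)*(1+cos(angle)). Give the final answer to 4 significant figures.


b = 1.9810/3 = 0.660333 m
A = 0.660333^2 * sin(25 deg) * (1 + cos(25 deg))
A = 0.3513 m^2


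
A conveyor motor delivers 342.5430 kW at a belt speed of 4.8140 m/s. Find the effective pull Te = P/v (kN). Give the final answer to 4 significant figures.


Te = P / v = 342.5430 / 4.8140
Te = 71.16 kN


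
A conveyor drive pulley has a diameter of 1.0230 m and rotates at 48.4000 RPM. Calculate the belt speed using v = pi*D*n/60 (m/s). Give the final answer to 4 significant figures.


v = pi * 1.0230 * 48.4000 / 60
v = 2.593 m/s


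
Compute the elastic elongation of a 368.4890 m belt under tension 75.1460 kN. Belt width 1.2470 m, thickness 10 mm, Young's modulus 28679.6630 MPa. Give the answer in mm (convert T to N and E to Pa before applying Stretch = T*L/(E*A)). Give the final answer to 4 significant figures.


A = 1.2470 * 0.01 = 0.01247 m^2
Stretch = 75.1460*1000 * 368.4890 / (28679.6630e6 * 0.01247) * 1000
Stretch = 77.43 mm


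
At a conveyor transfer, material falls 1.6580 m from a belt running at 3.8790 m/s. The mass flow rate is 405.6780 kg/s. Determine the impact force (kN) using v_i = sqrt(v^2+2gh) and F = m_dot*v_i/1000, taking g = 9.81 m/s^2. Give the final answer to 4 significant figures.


v_i = sqrt(3.8790^2 + 2*9.81*1.6580) = 6.89758 m/s
F = 405.6780 * 6.89758 / 1000
F = 2.798 kN


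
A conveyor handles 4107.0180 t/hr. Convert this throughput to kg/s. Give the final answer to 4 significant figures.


m_dot = 4107.0180 * 1000 / 3600
m_dot = 1141 kg/s


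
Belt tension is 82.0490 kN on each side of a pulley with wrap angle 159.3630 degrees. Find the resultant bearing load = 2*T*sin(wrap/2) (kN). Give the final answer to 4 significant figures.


F = 2 * 82.0490 * sin(159.3630/2 deg)
F = 161.4 kN


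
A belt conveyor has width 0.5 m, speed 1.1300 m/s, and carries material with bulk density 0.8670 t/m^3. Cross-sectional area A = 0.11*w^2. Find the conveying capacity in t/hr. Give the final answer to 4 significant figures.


A = 0.11 * 0.5^2 = 0.0275 m^2
C = 0.0275 * 1.1300 * 0.8670 * 3600
C = 96.99 t/hr


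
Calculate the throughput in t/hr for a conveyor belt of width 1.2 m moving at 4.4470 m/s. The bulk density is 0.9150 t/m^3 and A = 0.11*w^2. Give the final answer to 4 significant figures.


A = 0.11 * 1.2^2 = 0.1584 m^2
C = 0.1584 * 4.4470 * 0.9150 * 3600
C = 2320 t/hr


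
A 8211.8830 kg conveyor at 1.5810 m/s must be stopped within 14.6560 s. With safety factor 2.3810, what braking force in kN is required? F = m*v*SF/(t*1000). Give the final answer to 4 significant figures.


F = 8211.8830 * 1.5810 / 14.6560 * 2.3810 / 1000
F = 2.109 kN


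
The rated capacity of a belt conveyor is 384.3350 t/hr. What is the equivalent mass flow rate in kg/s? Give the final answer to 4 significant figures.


m_dot = 384.3350 * 1000 / 3600
m_dot = 106.8 kg/s


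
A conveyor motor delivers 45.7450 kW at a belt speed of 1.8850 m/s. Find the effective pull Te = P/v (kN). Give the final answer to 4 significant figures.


Te = P / v = 45.7450 / 1.8850
Te = 24.27 kN


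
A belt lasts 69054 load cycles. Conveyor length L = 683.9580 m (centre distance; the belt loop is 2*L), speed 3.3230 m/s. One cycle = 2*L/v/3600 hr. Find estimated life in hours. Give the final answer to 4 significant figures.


cycle_time = 2 * 683.9580 / 3.3230 / 3600 = 0.114347 hr
life = 69054 * 0.114347 = 7896 hours


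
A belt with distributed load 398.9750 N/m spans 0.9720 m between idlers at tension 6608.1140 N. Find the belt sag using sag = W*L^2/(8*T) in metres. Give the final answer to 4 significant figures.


sag = 398.9750 * 0.9720^2 / (8 * 6608.1140)
sag = 0.007130 m


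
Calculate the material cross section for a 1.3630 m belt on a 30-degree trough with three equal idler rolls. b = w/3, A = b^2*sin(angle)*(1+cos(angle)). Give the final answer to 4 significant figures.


b = 1.3630/3 = 0.454333 m
A = 0.454333^2 * sin(30 deg) * (1 + cos(30 deg))
A = 0.1926 m^2


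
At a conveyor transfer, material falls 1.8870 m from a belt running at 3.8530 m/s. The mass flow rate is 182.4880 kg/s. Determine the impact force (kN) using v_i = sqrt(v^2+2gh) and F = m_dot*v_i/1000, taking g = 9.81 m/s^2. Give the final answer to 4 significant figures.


v_i = sqrt(3.8530^2 + 2*9.81*1.8870) = 7.20198 m/s
F = 182.4880 * 7.20198 / 1000
F = 1.314 kN


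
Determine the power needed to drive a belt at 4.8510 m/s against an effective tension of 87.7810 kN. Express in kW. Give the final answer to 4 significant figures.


P = Te * v = 87.7810 * 4.8510
P = 425.8 kW


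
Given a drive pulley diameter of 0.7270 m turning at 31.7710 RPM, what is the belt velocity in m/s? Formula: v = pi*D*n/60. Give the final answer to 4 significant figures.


v = pi * 0.7270 * 31.7710 / 60
v = 1.209 m/s


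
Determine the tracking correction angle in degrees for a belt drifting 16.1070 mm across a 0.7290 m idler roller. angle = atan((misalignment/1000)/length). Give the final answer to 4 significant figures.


misalign_m = 16.1070 / 1000 = 0.016107 m
angle = atan(0.016107 / 0.7290)
angle = 1.266 deg


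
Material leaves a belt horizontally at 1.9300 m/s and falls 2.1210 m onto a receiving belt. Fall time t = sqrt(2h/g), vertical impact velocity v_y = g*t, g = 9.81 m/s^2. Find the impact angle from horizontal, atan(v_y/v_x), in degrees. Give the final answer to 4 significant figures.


t = sqrt(2*2.1210/9.81) = 0.657583 s
v_y = 9.81 * 0.657583 = 6.45089 m/s
angle = atan(6.45089 / 1.9300) = 73.34 deg


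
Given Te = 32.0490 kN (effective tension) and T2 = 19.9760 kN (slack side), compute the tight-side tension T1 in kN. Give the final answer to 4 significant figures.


T1 = Te + T2 = 32.0490 + 19.9760
T1 = 52.02 kN


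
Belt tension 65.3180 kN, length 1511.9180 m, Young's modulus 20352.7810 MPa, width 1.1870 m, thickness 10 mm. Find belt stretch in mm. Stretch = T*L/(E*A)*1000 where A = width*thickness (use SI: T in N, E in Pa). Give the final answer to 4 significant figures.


A = 1.1870 * 0.01 = 0.01187 m^2
Stretch = 65.3180*1000 * 1511.9180 / (20352.7810e6 * 0.01187) * 1000
Stretch = 408.8 mm


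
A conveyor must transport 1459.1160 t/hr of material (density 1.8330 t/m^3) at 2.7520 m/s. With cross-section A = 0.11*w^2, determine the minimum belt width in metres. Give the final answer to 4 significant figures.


A_req = 1459.1160 / (2.7520 * 1.8330 * 3600) = 0.0803483 m^2
w = sqrt(0.0803483 / 0.11)
w = 0.8547 m


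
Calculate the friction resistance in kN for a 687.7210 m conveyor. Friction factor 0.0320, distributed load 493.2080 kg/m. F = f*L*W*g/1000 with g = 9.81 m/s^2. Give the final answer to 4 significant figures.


F = 0.0320 * 687.7210 * 493.2080 * 9.81 / 1000
F = 106.5 kN


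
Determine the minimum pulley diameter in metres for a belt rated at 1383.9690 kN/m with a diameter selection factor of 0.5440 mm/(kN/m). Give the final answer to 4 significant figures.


D = 1383.9690 * 0.5440 / 1000
D = 0.7529 m


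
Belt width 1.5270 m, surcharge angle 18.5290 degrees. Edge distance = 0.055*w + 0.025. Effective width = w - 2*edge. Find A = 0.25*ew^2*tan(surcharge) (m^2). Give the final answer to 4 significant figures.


edge = 0.055*1.5270 + 0.025 = 0.108985 m
ew = 1.5270 - 2*0.108985 = 1.30903 m
A = 0.25 * 1.30903^2 * tan(18.5290 deg)
A = 0.1436 m^2


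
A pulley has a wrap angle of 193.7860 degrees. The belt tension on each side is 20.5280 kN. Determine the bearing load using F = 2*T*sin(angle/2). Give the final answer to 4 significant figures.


F = 2 * 20.5280 * sin(193.7860/2 deg)
F = 40.76 kN


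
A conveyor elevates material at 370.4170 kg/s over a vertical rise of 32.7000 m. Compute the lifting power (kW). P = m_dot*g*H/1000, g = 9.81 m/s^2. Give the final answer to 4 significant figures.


P = 370.4170 * 9.81 * 32.7000 / 1000
P = 118.8 kW


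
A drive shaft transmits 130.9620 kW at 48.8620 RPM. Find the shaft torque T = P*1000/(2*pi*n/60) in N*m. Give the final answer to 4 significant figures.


omega = 2*pi*48.8620/60 = 5.11682 rad/s
T = 130.9620*1000 / 5.11682
T = 25590 N*m


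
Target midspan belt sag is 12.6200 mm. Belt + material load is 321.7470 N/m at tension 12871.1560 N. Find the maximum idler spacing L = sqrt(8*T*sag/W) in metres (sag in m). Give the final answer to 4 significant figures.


sag = 12.6200/1000 = 0.012620 m
L = sqrt(8 * 12871.1560 * 0.012620 / 321.7470)
L = 2.010 m


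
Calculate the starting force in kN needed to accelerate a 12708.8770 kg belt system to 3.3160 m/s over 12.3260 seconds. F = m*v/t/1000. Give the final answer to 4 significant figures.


F = 12708.8770 * 3.3160 / 12.3260 / 1000
F = 3.419 kN


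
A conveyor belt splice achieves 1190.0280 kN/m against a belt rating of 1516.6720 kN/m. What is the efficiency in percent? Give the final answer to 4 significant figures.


Eff = 1190.0280 / 1516.6720 * 100
Eff = 78.46 %


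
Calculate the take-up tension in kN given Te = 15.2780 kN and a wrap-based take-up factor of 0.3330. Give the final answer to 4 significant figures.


T_tu = 15.2780 * 0.3330
T_tu = 5.088 kN


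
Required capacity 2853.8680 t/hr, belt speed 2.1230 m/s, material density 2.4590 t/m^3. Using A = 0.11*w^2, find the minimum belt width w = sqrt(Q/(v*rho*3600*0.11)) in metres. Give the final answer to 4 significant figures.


A_req = 2853.8680 / (2.1230 * 2.4590 * 3600) = 0.151853 m^2
w = sqrt(0.151853 / 0.11)
w = 1.175 m


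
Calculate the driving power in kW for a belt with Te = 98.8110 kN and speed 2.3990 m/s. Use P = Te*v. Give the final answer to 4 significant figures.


P = Te * v = 98.8110 * 2.3990
P = 237.0 kW


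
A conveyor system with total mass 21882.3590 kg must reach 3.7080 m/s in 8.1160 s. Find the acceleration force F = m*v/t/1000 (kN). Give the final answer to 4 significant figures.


F = 21882.3590 * 3.7080 / 8.1160 / 1000
F = 9.998 kN


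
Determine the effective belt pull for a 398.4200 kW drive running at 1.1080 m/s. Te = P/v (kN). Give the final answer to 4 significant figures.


Te = P / v = 398.4200 / 1.1080
Te = 359.6 kN


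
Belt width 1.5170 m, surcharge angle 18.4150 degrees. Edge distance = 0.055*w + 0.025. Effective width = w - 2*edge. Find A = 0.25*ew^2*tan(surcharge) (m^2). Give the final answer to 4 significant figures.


edge = 0.055*1.5170 + 0.025 = 0.108435 m
ew = 1.5170 - 2*0.108435 = 1.30013 m
A = 0.25 * 1.30013^2 * tan(18.4150 deg)
A = 0.1407 m^2


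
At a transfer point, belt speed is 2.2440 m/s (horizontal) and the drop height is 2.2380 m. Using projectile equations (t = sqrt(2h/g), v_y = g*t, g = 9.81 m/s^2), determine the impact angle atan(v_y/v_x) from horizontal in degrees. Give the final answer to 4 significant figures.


t = sqrt(2*2.2380/9.81) = 0.675477 s
v_y = 9.81 * 0.675477 = 6.62643 m/s
angle = atan(6.62643 / 2.2440) = 71.29 deg


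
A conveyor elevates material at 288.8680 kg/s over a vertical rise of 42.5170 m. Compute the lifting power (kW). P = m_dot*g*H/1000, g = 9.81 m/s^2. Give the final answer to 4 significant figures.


P = 288.8680 * 9.81 * 42.5170 / 1000
P = 120.5 kW


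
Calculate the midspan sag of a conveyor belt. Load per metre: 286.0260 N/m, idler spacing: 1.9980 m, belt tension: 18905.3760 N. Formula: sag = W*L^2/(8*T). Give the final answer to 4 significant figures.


sag = 286.0260 * 1.9980^2 / (8 * 18905.3760)
sag = 0.007550 m


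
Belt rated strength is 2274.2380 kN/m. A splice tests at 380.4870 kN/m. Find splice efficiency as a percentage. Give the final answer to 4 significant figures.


Eff = 380.4870 / 2274.2380 * 100
Eff = 16.73 %


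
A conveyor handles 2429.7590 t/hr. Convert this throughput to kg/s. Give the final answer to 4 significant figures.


m_dot = 2429.7590 * 1000 / 3600
m_dot = 674.9 kg/s


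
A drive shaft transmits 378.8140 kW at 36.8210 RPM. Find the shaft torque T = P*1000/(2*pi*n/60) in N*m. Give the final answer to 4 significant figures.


omega = 2*pi*36.8210/60 = 3.85589 rad/s
T = 378.8140*1000 / 3.85589
T = 98240 N*m


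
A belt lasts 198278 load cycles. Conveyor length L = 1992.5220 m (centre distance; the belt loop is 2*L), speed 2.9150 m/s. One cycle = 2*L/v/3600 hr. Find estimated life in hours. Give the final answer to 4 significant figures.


cycle_time = 2 * 1992.5220 / 2.9150 / 3600 = 0.379745 hr
life = 198278 * 0.379745 = 75300 hours


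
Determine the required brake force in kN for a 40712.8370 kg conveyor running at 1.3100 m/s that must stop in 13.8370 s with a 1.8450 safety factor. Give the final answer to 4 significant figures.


F = 40712.8370 * 1.3100 / 13.8370 * 1.8450 / 1000
F = 7.111 kN


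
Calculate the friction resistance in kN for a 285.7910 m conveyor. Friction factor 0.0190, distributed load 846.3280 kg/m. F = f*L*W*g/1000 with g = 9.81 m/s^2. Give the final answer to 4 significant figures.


F = 0.0190 * 285.7910 * 846.3280 * 9.81 / 1000
F = 45.08 kN


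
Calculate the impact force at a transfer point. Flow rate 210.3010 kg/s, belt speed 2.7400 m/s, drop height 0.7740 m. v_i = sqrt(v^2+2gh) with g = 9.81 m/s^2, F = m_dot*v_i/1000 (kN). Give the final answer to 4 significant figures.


v_i = sqrt(2.7400^2 + 2*9.81*0.7740) = 4.76377 m/s
F = 210.3010 * 4.76377 / 1000
F = 1.002 kN


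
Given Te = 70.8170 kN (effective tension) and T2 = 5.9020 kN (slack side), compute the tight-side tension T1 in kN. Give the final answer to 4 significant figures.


T1 = Te + T2 = 70.8170 + 5.9020
T1 = 76.72 kN


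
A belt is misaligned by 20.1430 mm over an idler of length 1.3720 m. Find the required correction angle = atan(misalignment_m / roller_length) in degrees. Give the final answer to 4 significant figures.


misalign_m = 20.1430 / 1000 = 0.020143 m
angle = atan(0.020143 / 1.3720)
angle = 0.8411 deg


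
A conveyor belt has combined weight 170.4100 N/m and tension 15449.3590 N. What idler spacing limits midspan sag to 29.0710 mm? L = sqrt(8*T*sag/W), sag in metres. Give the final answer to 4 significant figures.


sag = 29.0710/1000 = 0.029071 m
L = sqrt(8 * 15449.3590 * 0.029071 / 170.4100)
L = 4.592 m


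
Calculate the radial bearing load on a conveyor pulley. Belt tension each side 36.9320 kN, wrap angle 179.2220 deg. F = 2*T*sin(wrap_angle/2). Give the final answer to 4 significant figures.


F = 2 * 36.9320 * sin(179.2220/2 deg)
F = 73.86 kN


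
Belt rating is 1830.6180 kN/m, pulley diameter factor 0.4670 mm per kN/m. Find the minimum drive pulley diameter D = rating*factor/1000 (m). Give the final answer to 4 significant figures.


D = 1830.6180 * 0.4670 / 1000
D = 0.8549 m


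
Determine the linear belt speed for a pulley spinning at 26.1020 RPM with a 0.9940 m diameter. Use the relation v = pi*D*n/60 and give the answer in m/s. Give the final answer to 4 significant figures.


v = pi * 0.9940 * 26.1020 / 60
v = 1.358 m/s


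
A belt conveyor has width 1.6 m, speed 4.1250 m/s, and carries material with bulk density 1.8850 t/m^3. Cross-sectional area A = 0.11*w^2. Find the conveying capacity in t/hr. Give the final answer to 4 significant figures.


A = 0.11 * 1.6^2 = 0.2816 m^2
C = 0.2816 * 4.1250 * 1.8850 * 3600
C = 7883 t/hr


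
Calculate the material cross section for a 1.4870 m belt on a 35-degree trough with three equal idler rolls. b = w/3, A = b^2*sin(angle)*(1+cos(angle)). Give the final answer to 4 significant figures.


b = 1.4870/3 = 0.495667 m
A = 0.495667^2 * sin(35 deg) * (1 + cos(35 deg))
A = 0.2564 m^2


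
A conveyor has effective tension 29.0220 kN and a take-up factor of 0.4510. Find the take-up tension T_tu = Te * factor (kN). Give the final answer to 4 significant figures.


T_tu = 29.0220 * 0.4510
T_tu = 13.09 kN


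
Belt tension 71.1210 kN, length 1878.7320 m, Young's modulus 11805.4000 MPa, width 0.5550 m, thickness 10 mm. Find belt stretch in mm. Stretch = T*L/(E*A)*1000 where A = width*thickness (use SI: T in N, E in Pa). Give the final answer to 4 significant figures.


A = 0.5550 * 0.01 = 0.00555 m^2
Stretch = 71.1210*1000 * 1878.7320 / (11805.4000e6 * 0.00555) * 1000
Stretch = 2039 mm


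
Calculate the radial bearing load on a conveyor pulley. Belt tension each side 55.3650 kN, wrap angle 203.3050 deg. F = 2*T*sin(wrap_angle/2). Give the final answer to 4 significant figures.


F = 2 * 55.3650 * sin(203.3050/2 deg)
F = 108.4 kN


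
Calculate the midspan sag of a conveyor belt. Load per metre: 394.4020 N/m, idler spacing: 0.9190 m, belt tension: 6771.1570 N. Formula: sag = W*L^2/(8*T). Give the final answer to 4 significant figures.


sag = 394.4020 * 0.9190^2 / (8 * 6771.1570)
sag = 0.006149 m


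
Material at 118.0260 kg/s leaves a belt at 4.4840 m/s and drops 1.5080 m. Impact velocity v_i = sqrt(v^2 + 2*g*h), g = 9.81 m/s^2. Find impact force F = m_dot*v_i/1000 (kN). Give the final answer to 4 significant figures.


v_i = sqrt(4.4840^2 + 2*9.81*1.5080) = 7.04934 m/s
F = 118.0260 * 7.04934 / 1000
F = 0.8320 kN


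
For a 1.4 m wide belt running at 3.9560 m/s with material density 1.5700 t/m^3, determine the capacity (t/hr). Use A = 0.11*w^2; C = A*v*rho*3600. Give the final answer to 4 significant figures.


A = 0.11 * 1.4^2 = 0.2156 m^2
C = 0.2156 * 3.9560 * 1.5700 * 3600
C = 4821 t/hr


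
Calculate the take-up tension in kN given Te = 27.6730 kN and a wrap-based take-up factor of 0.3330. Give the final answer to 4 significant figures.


T_tu = 27.6730 * 0.3330
T_tu = 9.215 kN


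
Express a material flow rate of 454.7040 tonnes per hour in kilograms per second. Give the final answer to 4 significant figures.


m_dot = 454.7040 * 1000 / 3600
m_dot = 126.3 kg/s


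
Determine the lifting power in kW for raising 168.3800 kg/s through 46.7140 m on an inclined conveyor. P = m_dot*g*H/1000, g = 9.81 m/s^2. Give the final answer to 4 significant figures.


P = 168.3800 * 9.81 * 46.7140 / 1000
P = 77.16 kW


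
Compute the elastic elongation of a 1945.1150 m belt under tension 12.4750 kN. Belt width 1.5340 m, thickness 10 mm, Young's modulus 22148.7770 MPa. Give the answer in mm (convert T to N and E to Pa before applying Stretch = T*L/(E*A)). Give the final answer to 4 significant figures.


A = 1.5340 * 0.01 = 0.01534 m^2
Stretch = 12.4750*1000 * 1945.1150 / (22148.7770e6 * 0.01534) * 1000
Stretch = 71.42 mm


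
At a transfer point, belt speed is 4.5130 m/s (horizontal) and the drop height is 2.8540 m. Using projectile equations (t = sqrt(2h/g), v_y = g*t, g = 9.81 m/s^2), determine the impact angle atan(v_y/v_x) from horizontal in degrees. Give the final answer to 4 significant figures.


t = sqrt(2*2.8540/9.81) = 0.762794 s
v_y = 9.81 * 0.762794 = 7.48301 m/s
angle = atan(7.48301 / 4.5130) = 58.91 deg


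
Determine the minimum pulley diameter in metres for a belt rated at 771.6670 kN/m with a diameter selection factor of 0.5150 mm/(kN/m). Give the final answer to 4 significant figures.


D = 771.6670 * 0.5150 / 1000
D = 0.3974 m


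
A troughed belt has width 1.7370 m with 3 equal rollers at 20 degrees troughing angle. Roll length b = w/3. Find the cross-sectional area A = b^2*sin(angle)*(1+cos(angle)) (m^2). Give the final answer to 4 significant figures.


b = 1.7370/3 = 0.579 m
A = 0.579^2 * sin(20 deg) * (1 + cos(20 deg))
A = 0.2224 m^2


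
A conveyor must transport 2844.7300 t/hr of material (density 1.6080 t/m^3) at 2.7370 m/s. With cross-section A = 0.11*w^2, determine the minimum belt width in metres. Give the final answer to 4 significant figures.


A_req = 2844.7300 / (2.7370 * 1.6080 * 3600) = 0.179547 m^2
w = sqrt(0.179547 / 0.11)
w = 1.278 m


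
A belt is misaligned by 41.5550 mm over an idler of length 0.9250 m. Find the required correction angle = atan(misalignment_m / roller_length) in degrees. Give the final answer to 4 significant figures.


misalign_m = 41.5550 / 1000 = 0.041555 m
angle = atan(0.041555 / 0.9250)
angle = 2.572 deg


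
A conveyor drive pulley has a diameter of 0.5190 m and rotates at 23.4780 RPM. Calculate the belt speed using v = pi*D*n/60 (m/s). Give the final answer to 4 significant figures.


v = pi * 0.5190 * 23.4780 / 60
v = 0.6380 m/s


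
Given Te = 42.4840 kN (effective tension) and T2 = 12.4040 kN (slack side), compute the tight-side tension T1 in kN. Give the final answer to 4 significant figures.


T1 = Te + T2 = 42.4840 + 12.4040
T1 = 54.89 kN


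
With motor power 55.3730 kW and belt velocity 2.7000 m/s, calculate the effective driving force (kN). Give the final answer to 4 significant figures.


Te = P / v = 55.3730 / 2.7000
Te = 20.51 kN


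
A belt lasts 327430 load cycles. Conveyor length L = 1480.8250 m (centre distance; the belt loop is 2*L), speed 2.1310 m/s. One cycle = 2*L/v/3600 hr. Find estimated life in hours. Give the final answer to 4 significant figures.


cycle_time = 2 * 1480.8250 / 2.1310 / 3600 = 0.386054 hr
life = 327430 * 0.386054 = 126400 hours


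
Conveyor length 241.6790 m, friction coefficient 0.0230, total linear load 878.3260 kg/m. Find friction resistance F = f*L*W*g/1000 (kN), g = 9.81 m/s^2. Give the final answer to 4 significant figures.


F = 0.0230 * 241.6790 * 878.3260 * 9.81 / 1000
F = 47.90 kN


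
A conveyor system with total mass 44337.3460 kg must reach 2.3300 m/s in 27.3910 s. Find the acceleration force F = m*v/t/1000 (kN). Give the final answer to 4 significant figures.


F = 44337.3460 * 2.3300 / 27.3910 / 1000
F = 3.772 kN


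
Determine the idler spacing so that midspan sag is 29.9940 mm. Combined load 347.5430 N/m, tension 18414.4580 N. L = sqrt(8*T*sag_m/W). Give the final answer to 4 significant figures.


sag = 29.9940/1000 = 0.029994 m
L = sqrt(8 * 18414.4580 * 0.029994 / 347.5430)
L = 3.566 m


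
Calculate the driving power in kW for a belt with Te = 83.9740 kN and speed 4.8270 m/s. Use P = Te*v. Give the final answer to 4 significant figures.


P = Te * v = 83.9740 * 4.8270
P = 405.3 kW


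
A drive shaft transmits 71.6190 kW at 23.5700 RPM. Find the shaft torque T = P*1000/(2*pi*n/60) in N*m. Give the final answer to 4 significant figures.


omega = 2*pi*23.5700/60 = 2.46824 rad/s
T = 71.6190*1000 / 2.46824
T = 29020 N*m
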